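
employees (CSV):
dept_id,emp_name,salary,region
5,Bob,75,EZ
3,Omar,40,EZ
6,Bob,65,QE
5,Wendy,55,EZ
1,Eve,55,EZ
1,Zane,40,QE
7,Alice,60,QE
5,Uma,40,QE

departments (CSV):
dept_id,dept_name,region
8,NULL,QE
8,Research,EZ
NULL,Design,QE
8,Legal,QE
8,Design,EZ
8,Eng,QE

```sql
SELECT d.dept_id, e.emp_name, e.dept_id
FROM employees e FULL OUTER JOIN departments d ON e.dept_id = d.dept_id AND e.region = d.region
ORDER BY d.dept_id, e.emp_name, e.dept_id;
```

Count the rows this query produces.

14

FULL OUTER JOIN keeps every row from both sides; unmatched rows get NULL for the other side's columns.
Matching on e.dept_id = d.dept_id AND e.region = d.region. A NULL in a compared column never satisfies the condition.
Matched pairs: 0; unmatched e rows kept: 8; unmatched d rows kept: 6.
Total: 0 matched + 14 padded = 14 rows.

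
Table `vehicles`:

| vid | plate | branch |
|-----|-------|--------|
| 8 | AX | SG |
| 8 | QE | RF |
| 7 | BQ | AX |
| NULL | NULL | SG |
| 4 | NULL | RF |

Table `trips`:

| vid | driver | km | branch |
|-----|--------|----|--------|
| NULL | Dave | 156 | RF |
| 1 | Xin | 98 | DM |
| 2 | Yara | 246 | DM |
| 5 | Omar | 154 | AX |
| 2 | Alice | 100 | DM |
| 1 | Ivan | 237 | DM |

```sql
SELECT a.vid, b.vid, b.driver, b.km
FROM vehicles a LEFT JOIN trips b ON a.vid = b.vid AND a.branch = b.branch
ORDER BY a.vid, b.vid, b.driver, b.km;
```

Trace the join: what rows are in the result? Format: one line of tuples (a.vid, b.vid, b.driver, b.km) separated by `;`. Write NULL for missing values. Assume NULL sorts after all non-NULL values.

(4, NULL, NULL, NULL); (7, NULL, NULL, NULL); (8, NULL, NULL, NULL); (8, NULL, NULL, NULL); (NULL, NULL, NULL, NULL)

LEFT JOIN keeps every row from `vehicles`; unmatched rows get NULL for `trips`'s columns.
Matching on a.vid = b.vid AND a.branch = b.branch. A NULL in a compared column never satisfies the condition.
- vid=8, branch=SG: no b row matches, row kept with b columns NULL.
- vid=8, branch=RF: no b row matches, row kept with b columns NULL.
- vid=7, branch=AX: no b row matches, row kept with b columns NULL.
- vid=NULL, branch=SG: no b row matches, row kept with b columns NULL.
- vid=4, branch=RF: no b row matches, row kept with b columns NULL.
After projecting and ordering:
a.vid | b.vid | b.driver | b.km
4 | NULL | NULL | NULL
7 | NULL | NULL | NULL
8 | NULL | NULL | NULL
8 | NULL | NULL | NULL
NULL | NULL | NULL | NULL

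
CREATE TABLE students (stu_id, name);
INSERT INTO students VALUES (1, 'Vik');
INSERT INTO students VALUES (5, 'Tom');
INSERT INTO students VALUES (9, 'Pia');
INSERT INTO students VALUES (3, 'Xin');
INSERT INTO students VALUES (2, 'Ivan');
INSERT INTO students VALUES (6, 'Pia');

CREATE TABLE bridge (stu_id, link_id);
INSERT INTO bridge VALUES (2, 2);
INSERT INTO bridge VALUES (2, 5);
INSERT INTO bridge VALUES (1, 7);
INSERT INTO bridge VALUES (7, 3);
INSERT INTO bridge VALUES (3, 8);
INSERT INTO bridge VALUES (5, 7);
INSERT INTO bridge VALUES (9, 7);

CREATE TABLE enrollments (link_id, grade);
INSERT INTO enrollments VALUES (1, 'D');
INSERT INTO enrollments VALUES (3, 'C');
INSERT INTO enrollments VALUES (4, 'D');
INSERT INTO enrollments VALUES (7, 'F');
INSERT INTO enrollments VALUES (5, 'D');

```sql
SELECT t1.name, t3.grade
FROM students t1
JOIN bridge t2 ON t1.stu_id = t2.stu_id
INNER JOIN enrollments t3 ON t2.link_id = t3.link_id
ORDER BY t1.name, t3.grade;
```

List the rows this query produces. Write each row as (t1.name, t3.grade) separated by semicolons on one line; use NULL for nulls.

(Ivan, D); (Pia, F); (Tom, F); (Vik, F)

Joins associate left-to-right: students INNER JOIN bridge on stu_id gives 6 intermediate row(s).
Then INNER JOIN `enrollments t3` on link_id: keep only rows whose t2.link_id appears in t3.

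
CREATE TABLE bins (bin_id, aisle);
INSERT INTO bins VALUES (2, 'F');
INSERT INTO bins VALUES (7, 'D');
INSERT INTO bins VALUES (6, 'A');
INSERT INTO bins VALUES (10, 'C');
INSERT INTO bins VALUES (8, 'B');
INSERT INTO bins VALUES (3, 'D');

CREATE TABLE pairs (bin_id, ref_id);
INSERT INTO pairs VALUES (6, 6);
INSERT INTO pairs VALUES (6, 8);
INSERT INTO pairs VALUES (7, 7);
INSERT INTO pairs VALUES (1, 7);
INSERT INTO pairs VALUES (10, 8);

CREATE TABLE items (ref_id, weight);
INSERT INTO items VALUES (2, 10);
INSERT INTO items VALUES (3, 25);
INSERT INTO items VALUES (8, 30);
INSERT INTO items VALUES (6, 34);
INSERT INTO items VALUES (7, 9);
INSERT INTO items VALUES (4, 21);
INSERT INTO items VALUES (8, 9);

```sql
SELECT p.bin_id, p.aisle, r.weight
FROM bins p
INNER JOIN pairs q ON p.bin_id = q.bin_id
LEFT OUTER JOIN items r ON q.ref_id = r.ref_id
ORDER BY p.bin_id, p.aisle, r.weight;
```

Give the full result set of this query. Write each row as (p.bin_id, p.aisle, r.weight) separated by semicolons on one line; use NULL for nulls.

(6, A, 9); (6, A, 30); (6, A, 34); (7, D, 9); (10, C, 9); (10, C, 30)

Step 1 — p INNER JOIN q on bin_id → 4 row(s).
Then LEFT JOIN `items r` on ref_id: each of those 4 rows is kept; rows whose q.ref_id has no match in r get NULL for r's columns.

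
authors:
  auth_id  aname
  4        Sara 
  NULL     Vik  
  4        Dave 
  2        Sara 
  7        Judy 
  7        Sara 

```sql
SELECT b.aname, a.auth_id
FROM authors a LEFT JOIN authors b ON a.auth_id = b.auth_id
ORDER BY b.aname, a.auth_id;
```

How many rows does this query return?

10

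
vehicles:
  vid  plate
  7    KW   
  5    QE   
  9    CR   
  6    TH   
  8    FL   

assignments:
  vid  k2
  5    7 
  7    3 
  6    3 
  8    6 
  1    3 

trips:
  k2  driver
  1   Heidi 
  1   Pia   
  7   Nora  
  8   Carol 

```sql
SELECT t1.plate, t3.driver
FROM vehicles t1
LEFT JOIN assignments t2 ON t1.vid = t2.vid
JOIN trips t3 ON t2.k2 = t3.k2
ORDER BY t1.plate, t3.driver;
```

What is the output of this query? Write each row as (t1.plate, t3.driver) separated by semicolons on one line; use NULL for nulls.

Step 1 — t1 LEFT JOIN t2 on vid → 5 row(s).
Then INNER JOIN `trips t3` on k2: keep only rows whose t2.k2 appears in t3.

(QE, Nora)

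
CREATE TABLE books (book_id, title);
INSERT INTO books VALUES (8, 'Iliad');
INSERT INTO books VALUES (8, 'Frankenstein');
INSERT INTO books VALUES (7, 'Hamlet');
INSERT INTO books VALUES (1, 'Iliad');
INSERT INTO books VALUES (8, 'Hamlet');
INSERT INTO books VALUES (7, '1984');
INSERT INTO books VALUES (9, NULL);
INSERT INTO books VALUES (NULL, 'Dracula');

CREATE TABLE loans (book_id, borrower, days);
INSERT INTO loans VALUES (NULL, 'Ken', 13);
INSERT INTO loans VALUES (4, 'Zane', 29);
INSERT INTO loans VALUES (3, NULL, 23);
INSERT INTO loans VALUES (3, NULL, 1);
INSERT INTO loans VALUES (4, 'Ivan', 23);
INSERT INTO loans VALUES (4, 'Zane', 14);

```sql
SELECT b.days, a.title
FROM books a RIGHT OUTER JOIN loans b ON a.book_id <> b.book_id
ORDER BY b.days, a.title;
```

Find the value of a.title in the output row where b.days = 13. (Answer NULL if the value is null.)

RIGHT JOIN keeps every row from `loans`; unmatched rows get NULL for `books`'s columns.
Matching on a.book_id <> b.book_id. A NULL in a compared column never satisfies the condition.
- a row (book_id=8): matches 5 b row(s) → 5 output row(s).
- a row (book_id=8): matches 5 b row(s) → 5 output row(s).
- a row (book_id=7): matches 5 b row(s) → 5 output row(s).
- a row (book_id=1): matches 5 b row(s) → 5 output row(s).
- a row (book_id=8): matches 5 b row(s) → 5 output row(s).
- a row (book_id=7): matches 5 b row(s) → 5 output row(s).
- a row (book_id=9): matches 5 b row(s) → 5 output row(s).
- a row (book_id=NULL): no match.
- 1 row(s) from b found no a partner → padded with NULL.

NULL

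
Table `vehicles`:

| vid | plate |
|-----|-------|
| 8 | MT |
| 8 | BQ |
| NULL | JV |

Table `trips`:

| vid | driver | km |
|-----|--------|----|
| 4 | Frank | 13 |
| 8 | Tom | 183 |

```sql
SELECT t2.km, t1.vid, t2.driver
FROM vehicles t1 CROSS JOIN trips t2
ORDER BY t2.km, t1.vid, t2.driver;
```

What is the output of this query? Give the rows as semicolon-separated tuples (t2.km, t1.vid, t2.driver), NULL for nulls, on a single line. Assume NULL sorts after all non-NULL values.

CROSS JOIN pairs every row of `vehicles` with every row of `trips`: 3 × 2 = 6 rows.
After projecting and ordering:
t2.km | t1.vid | t2.driver
13 | 8 | Frank
13 | 8 | Frank
13 | NULL | Frank
183 | 8 | Tom
183 | 8 | Tom
183 | NULL | Tom

(13, 8, Frank); (13, 8, Frank); (13, NULL, Frank); (183, 8, Tom); (183, 8, Tom); (183, NULL, Tom)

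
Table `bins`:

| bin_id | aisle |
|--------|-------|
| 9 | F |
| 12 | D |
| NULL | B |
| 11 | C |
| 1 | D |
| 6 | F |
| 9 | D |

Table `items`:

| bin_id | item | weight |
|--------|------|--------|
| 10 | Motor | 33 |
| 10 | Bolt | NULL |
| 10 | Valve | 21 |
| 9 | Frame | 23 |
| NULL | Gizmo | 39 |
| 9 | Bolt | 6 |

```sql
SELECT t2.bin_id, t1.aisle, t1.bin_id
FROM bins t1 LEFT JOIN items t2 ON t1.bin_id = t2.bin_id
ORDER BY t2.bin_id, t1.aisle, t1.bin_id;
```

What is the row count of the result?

9

LEFT JOIN keeps every row from `bins`; unmatched rows get NULL for `items`'s columns.
Matching on t1.bin_id = t2.bin_id. A NULL in a compared column never satisfies the condition.
Matched pairs: 4; unmatched t1 rows kept: 5.
Total: 4 matched + 5 padded = 9 rows.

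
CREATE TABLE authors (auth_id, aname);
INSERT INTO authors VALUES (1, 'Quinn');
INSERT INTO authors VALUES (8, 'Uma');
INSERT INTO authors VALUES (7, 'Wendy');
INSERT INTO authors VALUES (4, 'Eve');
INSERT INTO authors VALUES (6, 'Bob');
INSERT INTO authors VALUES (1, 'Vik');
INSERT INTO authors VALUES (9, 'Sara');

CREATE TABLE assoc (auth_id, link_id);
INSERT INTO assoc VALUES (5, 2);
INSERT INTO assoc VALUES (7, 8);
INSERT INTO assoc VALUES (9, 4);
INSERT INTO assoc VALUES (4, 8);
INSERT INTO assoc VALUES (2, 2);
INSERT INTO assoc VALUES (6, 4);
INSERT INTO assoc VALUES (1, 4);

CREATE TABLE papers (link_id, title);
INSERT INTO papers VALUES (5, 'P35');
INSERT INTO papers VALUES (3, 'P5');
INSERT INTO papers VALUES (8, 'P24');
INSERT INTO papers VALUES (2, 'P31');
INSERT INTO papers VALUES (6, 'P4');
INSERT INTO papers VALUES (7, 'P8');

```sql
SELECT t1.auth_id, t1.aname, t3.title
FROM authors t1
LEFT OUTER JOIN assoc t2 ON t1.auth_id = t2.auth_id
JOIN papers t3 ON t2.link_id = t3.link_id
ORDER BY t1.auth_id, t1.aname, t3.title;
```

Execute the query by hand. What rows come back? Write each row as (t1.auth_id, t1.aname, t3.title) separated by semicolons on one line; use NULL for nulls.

(4, Eve, P24); (7, Wendy, P24)

Step 1 — t1 LEFT JOIN t2 on auth_id → 7 row(s).
Then INNER JOIN `papers t3` on link_id: keep only rows whose t2.link_id appears in t3.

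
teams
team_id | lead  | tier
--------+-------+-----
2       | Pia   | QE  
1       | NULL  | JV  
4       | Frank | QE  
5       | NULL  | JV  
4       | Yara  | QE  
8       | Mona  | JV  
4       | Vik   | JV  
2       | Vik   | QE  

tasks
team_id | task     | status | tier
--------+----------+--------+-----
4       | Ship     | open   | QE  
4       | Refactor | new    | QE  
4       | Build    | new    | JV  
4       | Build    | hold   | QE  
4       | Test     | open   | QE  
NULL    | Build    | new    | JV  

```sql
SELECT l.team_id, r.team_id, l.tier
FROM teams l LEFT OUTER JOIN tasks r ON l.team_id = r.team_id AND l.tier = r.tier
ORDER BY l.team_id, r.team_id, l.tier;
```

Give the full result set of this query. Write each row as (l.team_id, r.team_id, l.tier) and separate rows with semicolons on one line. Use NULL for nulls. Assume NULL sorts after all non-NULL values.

(1, NULL, JV); (2, NULL, QE); (2, NULL, QE); (4, 4, JV); (4, 4, QE); (4, 4, QE); (4, 4, QE); (4, 4, QE); (4, 4, QE); (4, 4, QE); (4, 4, QE); (4, 4, QE); (5, NULL, JV); (8, NULL, JV)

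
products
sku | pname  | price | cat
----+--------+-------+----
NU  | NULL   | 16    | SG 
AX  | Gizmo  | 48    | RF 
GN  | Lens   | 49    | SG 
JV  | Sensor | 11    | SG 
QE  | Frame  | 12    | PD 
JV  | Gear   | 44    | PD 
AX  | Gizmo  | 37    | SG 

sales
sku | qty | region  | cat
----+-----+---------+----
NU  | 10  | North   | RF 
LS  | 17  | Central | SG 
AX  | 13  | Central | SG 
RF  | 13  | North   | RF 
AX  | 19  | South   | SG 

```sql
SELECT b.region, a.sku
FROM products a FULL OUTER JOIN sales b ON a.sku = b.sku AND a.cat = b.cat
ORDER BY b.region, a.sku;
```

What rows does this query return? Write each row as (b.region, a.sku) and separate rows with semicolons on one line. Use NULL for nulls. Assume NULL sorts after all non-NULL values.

(Central, AX); (Central, NULL); (North, NULL); (North, NULL); (South, AX); (NULL, AX); (NULL, GN); (NULL, JV); (NULL, JV); (NULL, NU); (NULL, QE)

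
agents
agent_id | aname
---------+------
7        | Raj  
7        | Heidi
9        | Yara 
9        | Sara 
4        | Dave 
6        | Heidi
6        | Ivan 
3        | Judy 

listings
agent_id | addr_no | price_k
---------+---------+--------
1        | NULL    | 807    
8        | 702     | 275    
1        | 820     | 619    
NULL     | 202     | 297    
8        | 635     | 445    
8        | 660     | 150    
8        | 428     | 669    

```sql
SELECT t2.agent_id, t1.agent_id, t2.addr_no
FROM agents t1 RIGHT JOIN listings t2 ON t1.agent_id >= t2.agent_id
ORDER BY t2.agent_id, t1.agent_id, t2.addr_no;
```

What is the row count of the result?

RIGHT JOIN keeps every row from `listings`; unmatched rows get NULL for `agents`'s columns.
Matching on t1.agent_id >= t2.agent_id. A NULL in a compared column never satisfies the condition.
- t1 row (agent_id=7): matches 2 t2 row(s) → 2 output row(s).
- t1 row (agent_id=7): matches 2 t2 row(s) → 2 output row(s).
- t1 row (agent_id=9): matches 6 t2 row(s) → 6 output row(s).
- t1 row (agent_id=9): matches 6 t2 row(s) → 6 output row(s).
- t1 row (agent_id=4): matches 2 t2 row(s) → 2 output row(s).
- t1 row (agent_id=6): matches 2 t2 row(s) → 2 output row(s).
- t1 row (agent_id=6): matches 2 t2 row(s) → 2 output row(s).
- t1 row (agent_id=3): matches 2 t2 row(s) → 2 output row(s).
- 1 t2 row(s) had no t1 match → kept, t1 columns NULL.
Total: 24 matched + 1 padded = 25 rows.

25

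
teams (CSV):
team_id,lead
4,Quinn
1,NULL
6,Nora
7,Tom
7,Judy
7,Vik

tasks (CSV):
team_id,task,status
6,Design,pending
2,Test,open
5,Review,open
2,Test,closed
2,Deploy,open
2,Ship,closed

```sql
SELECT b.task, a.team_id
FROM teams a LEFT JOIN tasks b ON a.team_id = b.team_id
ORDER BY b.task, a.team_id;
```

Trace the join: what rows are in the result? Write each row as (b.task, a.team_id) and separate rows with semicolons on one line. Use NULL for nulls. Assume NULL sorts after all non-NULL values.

(Design, 6); (NULL, 1); (NULL, 4); (NULL, 7); (NULL, 7); (NULL, 7)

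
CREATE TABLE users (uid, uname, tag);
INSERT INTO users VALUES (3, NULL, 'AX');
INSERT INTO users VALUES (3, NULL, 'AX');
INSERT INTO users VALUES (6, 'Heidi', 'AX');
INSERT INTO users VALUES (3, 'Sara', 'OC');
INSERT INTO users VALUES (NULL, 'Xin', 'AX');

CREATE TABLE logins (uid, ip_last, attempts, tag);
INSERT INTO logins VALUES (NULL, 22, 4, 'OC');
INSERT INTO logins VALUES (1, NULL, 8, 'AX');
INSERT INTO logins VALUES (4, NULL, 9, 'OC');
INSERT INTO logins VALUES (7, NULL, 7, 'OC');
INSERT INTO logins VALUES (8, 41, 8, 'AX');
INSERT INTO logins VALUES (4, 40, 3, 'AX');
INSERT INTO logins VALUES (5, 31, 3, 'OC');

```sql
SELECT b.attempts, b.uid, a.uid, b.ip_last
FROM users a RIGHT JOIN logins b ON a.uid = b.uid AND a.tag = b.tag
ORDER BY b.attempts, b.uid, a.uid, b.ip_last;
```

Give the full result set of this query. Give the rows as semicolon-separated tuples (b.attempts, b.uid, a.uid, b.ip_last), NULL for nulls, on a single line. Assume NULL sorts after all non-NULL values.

(3, 4, NULL, 40); (3, 5, NULL, 31); (4, NULL, NULL, 22); (7, 7, NULL, NULL); (8, 1, NULL, NULL); (8, 8, NULL, 41); (9, 4, NULL, NULL)

RIGHT JOIN keeps every row from `logins`; unmatched rows get NULL for `users`'s columns.
Matching on a.uid = b.uid AND a.tag = b.tag. A NULL in a compared column never satisfies the condition.
- a row (uid=3, tag=AX): no match.
- a row (uid=3, tag=AX): no match.
- a row (uid=6, tag=AX): no match.
- a row (uid=3, tag=OC): no match.
- a row (uid=NULL, tag=AX): no match.
- 7 row(s) from b found no a partner → padded with NULL.
After projecting and ordering:
b.attempts | b.uid | a.uid | b.ip_last
3 | 4 | NULL | 40
3 | 5 | NULL | 31
4 | NULL | NULL | 22
7 | 7 | NULL | NULL
8 | 1 | NULL | NULL
8 | 8 | NULL | 41
9 | 4 | NULL | NULL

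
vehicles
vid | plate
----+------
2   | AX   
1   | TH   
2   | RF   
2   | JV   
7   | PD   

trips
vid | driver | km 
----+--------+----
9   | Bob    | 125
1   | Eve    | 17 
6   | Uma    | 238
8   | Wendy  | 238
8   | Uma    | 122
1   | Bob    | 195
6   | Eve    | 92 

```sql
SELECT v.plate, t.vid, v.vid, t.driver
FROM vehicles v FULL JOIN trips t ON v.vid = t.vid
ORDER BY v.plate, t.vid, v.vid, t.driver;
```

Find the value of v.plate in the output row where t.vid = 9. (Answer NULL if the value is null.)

FULL OUTER JOIN keeps every row from both sides; unmatched rows get NULL for the other side's columns.
Matching on v.vid = t.vid.
Matched pairs: 2; unmatched v rows kept: 4; unmatched t rows kept: 5.

NULL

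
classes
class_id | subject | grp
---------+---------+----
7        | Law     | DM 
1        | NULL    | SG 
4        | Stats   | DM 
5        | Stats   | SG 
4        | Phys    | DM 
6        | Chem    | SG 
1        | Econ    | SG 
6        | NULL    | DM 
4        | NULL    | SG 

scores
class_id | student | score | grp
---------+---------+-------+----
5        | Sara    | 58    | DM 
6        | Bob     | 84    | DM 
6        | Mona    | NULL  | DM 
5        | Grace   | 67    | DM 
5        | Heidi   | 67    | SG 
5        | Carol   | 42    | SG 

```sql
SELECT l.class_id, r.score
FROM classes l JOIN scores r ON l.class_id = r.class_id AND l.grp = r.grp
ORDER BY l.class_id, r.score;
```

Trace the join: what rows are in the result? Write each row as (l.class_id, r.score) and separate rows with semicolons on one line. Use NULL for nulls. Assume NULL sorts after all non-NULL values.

INNER JOIN keeps only pairs where the ON condition holds.
Matching on l.class_id = r.class_id AND l.grp = r.grp.
- l (class_id=7, grp=DM) has no partner → excluded.
- l (class_id=1, grp=SG) has no partner → excluded.
- l (class_id=4, grp=DM) has no partner → excluded.
- l (class_id=5, grp=SG) pairs with 2 row(s) of r.
- l (class_id=4, grp=DM) has no partner → excluded.
- l (class_id=6, grp=SG) has no partner → excluded.
- l (class_id=1, grp=SG) has no partner → excluded.
- l (class_id=6, grp=DM) pairs with 2 row(s) of r.
- l (class_id=4, grp=SG) has no partner → excluded.
After projecting and ordering:
l.class_id | r.score
5 | 42
5 | 67
6 | 84
6 | NULL

(5, 42); (5, 67); (6, 84); (6, NULL)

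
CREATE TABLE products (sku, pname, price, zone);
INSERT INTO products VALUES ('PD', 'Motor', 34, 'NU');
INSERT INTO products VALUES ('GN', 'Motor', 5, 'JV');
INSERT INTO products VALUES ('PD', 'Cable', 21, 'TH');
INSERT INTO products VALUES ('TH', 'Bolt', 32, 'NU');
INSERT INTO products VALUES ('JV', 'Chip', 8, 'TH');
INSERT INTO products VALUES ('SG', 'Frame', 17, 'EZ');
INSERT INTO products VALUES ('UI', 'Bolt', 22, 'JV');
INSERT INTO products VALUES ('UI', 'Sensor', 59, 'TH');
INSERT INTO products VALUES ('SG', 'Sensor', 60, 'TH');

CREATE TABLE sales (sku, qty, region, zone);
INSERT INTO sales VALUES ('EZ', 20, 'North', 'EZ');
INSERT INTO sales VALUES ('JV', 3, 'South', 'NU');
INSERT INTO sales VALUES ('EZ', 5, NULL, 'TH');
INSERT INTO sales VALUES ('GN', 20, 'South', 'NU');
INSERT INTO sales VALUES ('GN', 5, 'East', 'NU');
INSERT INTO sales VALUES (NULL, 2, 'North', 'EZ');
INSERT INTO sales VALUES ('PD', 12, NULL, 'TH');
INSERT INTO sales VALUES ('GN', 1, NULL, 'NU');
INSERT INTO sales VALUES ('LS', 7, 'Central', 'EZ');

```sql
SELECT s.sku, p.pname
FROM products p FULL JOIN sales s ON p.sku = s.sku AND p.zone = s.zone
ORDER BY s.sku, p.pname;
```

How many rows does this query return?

17

FULL OUTER JOIN keeps every row from both sides; unmatched rows get NULL for the other side's columns.
Matching on p.sku = s.sku AND p.zone = s.zone. A NULL in a compared column never satisfies the condition.
Matched pairs: 1; unmatched p rows kept: 8; unmatched s rows kept: 8.
Total: 1 matched + 16 padded = 17 rows.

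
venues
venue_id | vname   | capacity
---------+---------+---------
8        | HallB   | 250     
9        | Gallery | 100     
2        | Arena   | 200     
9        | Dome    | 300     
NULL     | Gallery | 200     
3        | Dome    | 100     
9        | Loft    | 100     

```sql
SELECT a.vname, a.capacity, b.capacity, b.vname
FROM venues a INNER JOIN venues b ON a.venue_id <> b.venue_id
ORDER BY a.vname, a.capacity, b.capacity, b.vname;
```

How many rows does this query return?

24

INNER JOIN keeps only pairs where the ON condition holds.
Matching on a.venue_id <> b.venue_id. A NULL in a compared column never satisfies the condition.
- a row (venue_id=8): matches 5 b row(s) → 5 output row(s).
- a row (venue_id=9): matches 3 b row(s) → 3 output row(s).
- a row (venue_id=2): matches 5 b row(s) → 5 output row(s).
- a row (venue_id=9): matches 3 b row(s) → 3 output row(s).
- a row (venue_id=NULL): no match → dropped.
- a row (venue_id=3): matches 5 b row(s) → 5 output row(s).
- a row (venue_id=9): matches 3 b row(s) → 3 output row(s).
Total: 24 rows.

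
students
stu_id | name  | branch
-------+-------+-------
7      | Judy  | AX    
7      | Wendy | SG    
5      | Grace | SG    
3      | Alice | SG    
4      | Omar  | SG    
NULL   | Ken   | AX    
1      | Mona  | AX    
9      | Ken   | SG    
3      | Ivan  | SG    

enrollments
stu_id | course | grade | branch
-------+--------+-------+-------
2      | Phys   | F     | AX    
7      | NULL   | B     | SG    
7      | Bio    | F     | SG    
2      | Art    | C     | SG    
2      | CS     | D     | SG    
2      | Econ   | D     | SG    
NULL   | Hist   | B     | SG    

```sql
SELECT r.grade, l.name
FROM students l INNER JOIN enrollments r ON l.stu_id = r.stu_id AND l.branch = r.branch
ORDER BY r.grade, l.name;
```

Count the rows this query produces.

2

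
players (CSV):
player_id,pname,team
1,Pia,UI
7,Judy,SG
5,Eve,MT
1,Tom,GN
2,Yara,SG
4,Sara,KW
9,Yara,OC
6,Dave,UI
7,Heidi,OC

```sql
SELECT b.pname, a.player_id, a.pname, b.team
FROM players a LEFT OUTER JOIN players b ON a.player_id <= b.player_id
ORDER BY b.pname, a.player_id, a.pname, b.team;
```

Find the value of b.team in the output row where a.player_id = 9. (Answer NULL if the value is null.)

LEFT JOIN keeps every row from `players a`; unmatched rows get NULL for `players b`'s columns.
Matching on a.player_id <= b.player_id.
Matched pairs: 47; unmatched a rows kept: 0.

OC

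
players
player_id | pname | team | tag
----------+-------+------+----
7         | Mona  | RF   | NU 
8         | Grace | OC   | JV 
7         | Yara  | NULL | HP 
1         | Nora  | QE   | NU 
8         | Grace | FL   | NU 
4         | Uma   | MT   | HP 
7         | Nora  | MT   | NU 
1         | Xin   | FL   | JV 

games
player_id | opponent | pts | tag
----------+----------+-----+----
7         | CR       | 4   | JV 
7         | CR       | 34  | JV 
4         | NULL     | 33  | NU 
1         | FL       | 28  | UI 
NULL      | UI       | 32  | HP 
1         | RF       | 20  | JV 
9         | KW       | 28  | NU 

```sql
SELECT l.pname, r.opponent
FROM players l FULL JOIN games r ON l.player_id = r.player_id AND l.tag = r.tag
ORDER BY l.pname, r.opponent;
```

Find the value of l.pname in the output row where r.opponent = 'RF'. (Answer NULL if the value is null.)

Xin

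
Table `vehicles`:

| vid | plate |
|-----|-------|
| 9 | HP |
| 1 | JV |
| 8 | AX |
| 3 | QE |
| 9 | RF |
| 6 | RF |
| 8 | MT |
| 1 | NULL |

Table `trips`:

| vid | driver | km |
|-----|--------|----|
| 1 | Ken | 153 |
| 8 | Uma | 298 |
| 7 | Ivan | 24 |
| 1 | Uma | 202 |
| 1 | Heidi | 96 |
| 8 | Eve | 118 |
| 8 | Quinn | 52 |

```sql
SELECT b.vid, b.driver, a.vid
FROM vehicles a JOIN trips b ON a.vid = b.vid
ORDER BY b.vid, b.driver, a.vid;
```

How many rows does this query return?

12

INNER JOIN keeps only pairs where the ON condition holds.
Matching on a.vid = b.vid.
Matched pairs: 12.
Total: 12 rows.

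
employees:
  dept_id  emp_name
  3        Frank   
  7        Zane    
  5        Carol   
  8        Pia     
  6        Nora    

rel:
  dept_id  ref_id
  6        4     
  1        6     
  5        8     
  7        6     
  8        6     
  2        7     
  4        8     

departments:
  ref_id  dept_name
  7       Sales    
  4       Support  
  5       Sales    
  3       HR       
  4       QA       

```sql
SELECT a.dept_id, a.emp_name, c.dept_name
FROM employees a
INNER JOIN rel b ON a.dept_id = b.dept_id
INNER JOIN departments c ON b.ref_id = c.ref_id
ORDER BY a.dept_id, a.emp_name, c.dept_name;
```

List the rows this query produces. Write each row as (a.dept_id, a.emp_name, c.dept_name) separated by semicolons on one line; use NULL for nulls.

Evaluate left to right. First `employees a INNER JOIN rel b` on dept_id: 4 row(s).
Then INNER JOIN `departments c` on ref_id: keep only rows whose b.ref_id appears in c.

(6, Nora, QA); (6, Nora, Support)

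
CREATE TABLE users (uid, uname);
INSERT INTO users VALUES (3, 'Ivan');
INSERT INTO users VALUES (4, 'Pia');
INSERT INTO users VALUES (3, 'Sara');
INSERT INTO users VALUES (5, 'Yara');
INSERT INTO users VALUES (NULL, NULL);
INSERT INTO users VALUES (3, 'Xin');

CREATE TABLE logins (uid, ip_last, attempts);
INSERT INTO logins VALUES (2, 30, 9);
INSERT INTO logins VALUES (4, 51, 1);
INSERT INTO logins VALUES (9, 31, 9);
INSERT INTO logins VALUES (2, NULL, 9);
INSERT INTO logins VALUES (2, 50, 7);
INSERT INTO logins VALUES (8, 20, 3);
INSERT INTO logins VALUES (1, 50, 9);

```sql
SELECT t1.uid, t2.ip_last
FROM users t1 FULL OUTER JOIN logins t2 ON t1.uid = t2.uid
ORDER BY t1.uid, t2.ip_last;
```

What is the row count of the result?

12

FULL OUTER JOIN keeps every row from both sides; unmatched rows get NULL for the other side's columns.
Matching on t1.uid = t2.uid. A NULL in a compared column never satisfies the condition.
Matched pairs: 1; unmatched t1 rows kept: 5; unmatched t2 rows kept: 6.
Total: 1 matched + 11 padded = 12 rows.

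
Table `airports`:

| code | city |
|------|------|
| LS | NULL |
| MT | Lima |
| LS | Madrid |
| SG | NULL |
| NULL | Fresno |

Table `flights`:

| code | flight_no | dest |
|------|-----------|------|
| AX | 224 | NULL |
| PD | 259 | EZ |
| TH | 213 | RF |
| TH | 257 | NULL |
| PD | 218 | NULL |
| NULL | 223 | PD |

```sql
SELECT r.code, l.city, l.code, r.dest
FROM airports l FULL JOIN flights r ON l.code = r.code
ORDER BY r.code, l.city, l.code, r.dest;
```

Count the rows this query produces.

11

FULL OUTER JOIN keeps every row from both sides; unmatched rows get NULL for the other side's columns.
Matching on l.code = r.code. A NULL in a compared column never satisfies the condition.
- code=LS: no r row matches, row kept with r columns NULL.
- code=MT: no r row matches, row kept with r columns NULL.
- code=LS: no r row matches, row kept with r columns NULL.
- code=SG: no r row matches, row kept with r columns NULL.
- code=NULL: no r row matches, row kept with r columns NULL.
- 6 r row(s) had no l match → kept, l columns NULL.
Total: 0 matched + 11 padded = 11 rows.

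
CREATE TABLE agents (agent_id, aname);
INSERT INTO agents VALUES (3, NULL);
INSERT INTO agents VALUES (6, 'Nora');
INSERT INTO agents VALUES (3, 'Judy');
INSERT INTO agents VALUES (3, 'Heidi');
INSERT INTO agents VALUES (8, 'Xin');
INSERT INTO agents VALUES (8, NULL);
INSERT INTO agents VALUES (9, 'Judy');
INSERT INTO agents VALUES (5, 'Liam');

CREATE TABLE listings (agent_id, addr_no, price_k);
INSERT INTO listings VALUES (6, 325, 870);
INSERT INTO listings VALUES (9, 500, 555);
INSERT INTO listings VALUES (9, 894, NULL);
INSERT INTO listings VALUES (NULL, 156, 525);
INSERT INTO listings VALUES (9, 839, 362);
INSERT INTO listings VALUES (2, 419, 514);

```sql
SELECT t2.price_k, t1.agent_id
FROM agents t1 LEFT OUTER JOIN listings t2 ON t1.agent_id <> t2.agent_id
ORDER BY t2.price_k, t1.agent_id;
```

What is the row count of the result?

LEFT JOIN keeps every row from `agents`; unmatched rows get NULL for `listings`'s columns.
Matching on t1.agent_id <> t2.agent_id. A NULL in a compared column never satisfies the condition.
- t1[0] agent_id=3 → 5 match(es) in t2 → 5 row(s).
- t1[1] agent_id=6 → 4 match(es) in t2 → 4 row(s).
- t1[2] agent_id=3 → 5 match(es) in t2 → 5 row(s).
- t1[3] agent_id=3 → 5 match(es) in t2 → 5 row(s).
- t1[4] agent_id=8 → 5 match(es) in t2 → 5 row(s).
- t1[5] agent_id=8 → 5 match(es) in t2 → 5 row(s).
- t1[6] agent_id=9 → 2 match(es) in t2 → 2 row(s).
- t1[7] agent_id=5 → 5 match(es) in t2 → 5 row(s).
Total: 36 rows.

36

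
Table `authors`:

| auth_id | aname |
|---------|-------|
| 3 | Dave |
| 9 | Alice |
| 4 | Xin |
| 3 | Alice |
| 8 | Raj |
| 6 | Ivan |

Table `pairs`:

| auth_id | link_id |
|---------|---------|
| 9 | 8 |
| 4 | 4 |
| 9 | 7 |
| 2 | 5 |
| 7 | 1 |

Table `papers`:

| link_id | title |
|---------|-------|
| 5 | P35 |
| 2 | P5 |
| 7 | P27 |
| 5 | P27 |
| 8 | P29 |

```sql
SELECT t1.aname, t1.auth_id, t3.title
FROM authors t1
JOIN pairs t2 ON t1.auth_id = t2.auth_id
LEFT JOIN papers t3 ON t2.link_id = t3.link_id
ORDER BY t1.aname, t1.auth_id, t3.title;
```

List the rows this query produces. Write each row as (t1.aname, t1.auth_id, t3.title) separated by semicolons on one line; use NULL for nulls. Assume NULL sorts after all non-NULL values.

Evaluate left to right. First `authors t1 INNER JOIN pairs t2` on auth_id: 3 row(s).
Then LEFT JOIN `papers t3` on link_id: each of those 3 rows is kept; rows whose t2.link_id has no match in t3 get NULL for t3's columns.

(Alice, 9, P27); (Alice, 9, P29); (Xin, 4, NULL)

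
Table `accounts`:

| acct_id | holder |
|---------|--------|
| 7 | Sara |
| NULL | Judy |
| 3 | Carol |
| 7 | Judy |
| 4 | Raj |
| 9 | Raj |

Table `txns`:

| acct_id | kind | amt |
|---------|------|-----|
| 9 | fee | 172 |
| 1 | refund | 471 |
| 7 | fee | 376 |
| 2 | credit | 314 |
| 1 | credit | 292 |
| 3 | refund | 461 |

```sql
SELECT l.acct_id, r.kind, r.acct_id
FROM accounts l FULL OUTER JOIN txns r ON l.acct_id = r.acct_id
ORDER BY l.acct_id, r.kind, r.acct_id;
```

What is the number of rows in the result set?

FULL OUTER JOIN keeps every row from both sides; unmatched rows get NULL for the other side's columns.
Matching on l.acct_id = r.acct_id. A NULL in a compared column never satisfies the condition.
Matched pairs: 4; unmatched l rows kept: 2; unmatched r rows kept: 3.
Total: 4 matched + 5 padded = 9 rows.

9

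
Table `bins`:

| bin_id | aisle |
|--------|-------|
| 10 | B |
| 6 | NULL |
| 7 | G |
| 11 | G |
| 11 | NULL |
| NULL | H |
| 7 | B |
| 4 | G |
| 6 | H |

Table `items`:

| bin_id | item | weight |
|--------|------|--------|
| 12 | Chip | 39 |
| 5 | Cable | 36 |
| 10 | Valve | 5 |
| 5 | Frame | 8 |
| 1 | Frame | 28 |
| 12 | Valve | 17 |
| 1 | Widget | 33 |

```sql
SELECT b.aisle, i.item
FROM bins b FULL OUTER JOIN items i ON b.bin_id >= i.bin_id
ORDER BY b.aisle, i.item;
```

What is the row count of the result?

FULL OUTER JOIN keeps every row from both sides; unmatched rows get NULL for the other side's columns.
Matching on b.bin_id >= i.bin_id. A NULL in a compared column never satisfies the condition.
- bin_id=10: 5 matching i row(s), so 5 row(s) emitted.
- bin_id=6: 4 matching i row(s), so 4 row(s) emitted.
- bin_id=7: 4 matching i row(s), so 4 row(s) emitted.
- bin_id=11: 5 matching i row(s), so 5 row(s) emitted.
- bin_id=11: 5 matching i row(s), so 5 row(s) emitted.
- bin_id=NULL: no i row matches, row kept with i columns NULL.
- bin_id=7: 4 matching i row(s), so 4 row(s) emitted.
- bin_id=4: 2 matching i row(s), so 2 row(s) emitted.
- bin_id=6: 4 matching i row(s), so 4 row(s) emitted.
- 2 i row(s) had no b match → kept, b columns NULL.
Total: 33 matched + 3 padded = 36 rows.

36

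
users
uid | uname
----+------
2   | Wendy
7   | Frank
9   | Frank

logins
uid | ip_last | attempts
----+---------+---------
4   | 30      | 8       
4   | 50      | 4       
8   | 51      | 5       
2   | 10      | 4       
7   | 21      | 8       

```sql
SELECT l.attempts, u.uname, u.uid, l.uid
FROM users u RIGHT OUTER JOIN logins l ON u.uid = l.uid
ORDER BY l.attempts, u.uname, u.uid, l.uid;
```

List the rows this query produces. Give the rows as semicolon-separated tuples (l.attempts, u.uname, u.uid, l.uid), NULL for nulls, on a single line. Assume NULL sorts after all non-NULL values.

(4, Wendy, 2, 2); (4, NULL, NULL, 4); (5, NULL, NULL, 8); (8, Frank, 7, 7); (8, NULL, NULL, 4)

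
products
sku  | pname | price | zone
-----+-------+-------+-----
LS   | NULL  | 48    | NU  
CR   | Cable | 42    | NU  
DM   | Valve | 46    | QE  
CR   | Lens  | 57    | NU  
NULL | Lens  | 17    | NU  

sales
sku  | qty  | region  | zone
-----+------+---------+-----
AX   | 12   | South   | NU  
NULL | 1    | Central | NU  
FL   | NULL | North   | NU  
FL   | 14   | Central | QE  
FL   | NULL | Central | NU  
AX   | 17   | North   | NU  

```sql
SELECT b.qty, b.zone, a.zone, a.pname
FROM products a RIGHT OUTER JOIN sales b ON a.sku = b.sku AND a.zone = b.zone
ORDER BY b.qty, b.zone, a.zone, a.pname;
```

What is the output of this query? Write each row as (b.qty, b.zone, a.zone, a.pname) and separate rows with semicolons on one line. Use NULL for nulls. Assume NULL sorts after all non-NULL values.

RIGHT JOIN keeps every row from `sales`; unmatched rows get NULL for `products`'s columns.
Matching on a.sku = b.sku AND a.zone = b.zone. A NULL in a compared column never satisfies the condition.
Matched pairs: 0; unmatched b rows kept: 6.

(1, NU, NULL, NULL); (12, NU, NULL, NULL); (14, QE, NULL, NULL); (17, NU, NULL, NULL); (NULL, NU, NULL, NULL); (NULL, NU, NULL, NULL)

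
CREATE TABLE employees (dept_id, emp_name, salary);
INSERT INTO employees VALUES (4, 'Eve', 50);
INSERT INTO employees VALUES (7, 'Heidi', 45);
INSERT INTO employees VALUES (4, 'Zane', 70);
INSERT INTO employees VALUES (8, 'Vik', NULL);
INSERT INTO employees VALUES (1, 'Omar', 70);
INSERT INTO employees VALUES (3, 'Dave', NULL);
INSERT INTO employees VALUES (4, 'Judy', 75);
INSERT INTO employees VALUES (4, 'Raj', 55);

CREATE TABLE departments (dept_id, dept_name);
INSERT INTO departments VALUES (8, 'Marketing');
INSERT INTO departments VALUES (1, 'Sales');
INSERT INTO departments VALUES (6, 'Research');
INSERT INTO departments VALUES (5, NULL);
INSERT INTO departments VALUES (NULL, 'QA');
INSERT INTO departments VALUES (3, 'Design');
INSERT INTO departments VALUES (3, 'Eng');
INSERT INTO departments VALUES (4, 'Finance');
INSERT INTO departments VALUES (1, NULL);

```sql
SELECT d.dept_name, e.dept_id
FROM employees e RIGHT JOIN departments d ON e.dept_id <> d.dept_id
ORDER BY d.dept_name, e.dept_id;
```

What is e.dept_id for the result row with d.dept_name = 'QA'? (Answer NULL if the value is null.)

NULL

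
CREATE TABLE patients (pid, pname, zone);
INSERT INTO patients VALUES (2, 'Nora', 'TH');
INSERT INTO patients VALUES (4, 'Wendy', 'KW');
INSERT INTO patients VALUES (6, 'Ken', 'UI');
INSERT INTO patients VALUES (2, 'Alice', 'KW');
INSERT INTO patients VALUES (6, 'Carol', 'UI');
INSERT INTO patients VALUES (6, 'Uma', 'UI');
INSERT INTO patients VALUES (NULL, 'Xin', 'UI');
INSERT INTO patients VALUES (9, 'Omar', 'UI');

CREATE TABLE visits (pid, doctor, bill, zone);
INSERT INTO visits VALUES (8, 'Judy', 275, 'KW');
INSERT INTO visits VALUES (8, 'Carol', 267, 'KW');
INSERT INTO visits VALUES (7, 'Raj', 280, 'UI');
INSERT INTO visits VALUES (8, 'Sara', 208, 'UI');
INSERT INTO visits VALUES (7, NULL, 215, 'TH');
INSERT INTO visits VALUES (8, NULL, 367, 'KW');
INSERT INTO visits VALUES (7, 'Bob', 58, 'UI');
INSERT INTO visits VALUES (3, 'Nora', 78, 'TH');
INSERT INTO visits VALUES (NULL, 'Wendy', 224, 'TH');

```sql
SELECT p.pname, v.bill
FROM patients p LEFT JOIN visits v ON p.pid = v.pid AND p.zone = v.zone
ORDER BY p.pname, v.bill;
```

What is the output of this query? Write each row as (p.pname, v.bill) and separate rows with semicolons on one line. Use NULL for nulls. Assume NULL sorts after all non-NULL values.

(Alice, NULL); (Carol, NULL); (Ken, NULL); (Nora, NULL); (Omar, NULL); (Uma, NULL); (Wendy, NULL); (Xin, NULL)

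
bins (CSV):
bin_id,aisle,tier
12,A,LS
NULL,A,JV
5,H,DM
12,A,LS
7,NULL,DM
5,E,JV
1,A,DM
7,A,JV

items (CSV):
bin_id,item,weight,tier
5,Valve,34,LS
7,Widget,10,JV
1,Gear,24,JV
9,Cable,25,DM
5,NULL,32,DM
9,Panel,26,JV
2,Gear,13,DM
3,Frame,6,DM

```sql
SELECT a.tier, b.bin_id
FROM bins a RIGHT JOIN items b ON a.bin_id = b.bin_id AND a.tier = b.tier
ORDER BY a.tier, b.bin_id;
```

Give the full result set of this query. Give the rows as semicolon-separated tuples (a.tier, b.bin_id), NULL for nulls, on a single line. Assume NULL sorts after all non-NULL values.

RIGHT JOIN keeps every row from `items`; unmatched rows get NULL for `bins`'s columns.
Matching on a.bin_id = b.bin_id AND a.tier = b.tier. A NULL in a compared column never satisfies the condition.
- a (bin_id=12, tier=LS) has no partner in b.
- a (bin_id=NULL, tier=JV) has no partner in b.
- a (bin_id=5, tier=DM) pairs with 1 row(s) of b.
- a (bin_id=12, tier=LS) has no partner in b.
- a (bin_id=7, tier=DM) has no partner in b.
- a (bin_id=5, tier=JV) has no partner in b.
- a (bin_id=1, tier=DM) has no partner in b.
- a (bin_id=7, tier=JV) pairs with 1 row(s) of b.
- 6 row(s) from b found no a partner → padded with NULL.
After projecting and ordering:
a.tier | b.bin_id
DM | 5
JV | 7
NULL | 1
NULL | 2
NULL | 3
NULL | 5
NULL | 9
NULL | 9

(DM, 5); (JV, 7); (NULL, 1); (NULL, 2); (NULL, 3); (NULL, 5); (NULL, 9); (NULL, 9)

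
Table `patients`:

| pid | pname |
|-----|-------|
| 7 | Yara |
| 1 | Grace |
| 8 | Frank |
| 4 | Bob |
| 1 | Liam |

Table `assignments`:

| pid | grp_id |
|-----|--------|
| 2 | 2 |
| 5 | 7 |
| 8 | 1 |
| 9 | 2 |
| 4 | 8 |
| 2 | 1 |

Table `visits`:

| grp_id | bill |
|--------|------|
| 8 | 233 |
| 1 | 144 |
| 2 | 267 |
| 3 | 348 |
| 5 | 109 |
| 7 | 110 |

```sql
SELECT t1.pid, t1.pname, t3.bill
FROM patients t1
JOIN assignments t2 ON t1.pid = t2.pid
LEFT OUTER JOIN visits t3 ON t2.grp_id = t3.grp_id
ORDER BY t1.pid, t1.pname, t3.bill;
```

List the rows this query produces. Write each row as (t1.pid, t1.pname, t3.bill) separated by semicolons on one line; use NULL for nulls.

Evaluate left to right. First `patients t1 INNER JOIN assignments t2` on pid: 2 row(s).
Then LEFT JOIN `visits t3` on grp_id: each of those 2 rows is kept; rows whose t2.grp_id has no match in t3 get NULL for t3's columns.

(4, Bob, 233); (8, Frank, 144)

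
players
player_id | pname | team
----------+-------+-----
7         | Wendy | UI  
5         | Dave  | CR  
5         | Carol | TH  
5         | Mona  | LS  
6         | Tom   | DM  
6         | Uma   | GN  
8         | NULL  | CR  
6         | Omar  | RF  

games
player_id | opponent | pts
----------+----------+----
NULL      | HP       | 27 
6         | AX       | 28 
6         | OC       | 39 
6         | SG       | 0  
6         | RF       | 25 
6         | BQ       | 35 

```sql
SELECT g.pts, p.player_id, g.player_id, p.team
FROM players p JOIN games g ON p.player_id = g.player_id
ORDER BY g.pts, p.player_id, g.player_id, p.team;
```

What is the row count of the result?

INNER JOIN keeps only pairs where the ON condition holds.
Matching on p.player_id = g.player_id. A NULL in a compared column never satisfies the condition.
- p (player_id=7) has no partner → excluded.
- p (player_id=5) has no partner → excluded.
- p (player_id=5) has no partner → excluded.
- p (player_id=5) has no partner → excluded.
- p (player_id=6) pairs with 5 row(s) of g.
- p (player_id=6) pairs with 5 row(s) of g.
- p (player_id=8) has no partner → excluded.
- p (player_id=6) pairs with 5 row(s) of g.
Total: 15 rows.

15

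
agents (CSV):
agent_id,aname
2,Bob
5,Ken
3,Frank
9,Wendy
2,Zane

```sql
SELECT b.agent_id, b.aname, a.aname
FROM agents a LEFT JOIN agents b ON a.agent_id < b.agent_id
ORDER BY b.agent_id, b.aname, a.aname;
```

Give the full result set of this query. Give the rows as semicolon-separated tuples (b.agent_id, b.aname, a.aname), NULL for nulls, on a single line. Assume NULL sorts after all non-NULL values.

LEFT JOIN keeps every row from `agents a`; unmatched rows get NULL for `agents b`'s columns.
Matching on a.agent_id < b.agent_id.
Matched pairs: 9; unmatched a rows kept: 1.

(3, Frank, Bob); (3, Frank, Zane); (5, Ken, Bob); (5, Ken, Frank); (5, Ken, Zane); (9, Wendy, Bob); (9, Wendy, Frank); (9, Wendy, Ken); (9, Wendy, Zane); (NULL, NULL, Wendy)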